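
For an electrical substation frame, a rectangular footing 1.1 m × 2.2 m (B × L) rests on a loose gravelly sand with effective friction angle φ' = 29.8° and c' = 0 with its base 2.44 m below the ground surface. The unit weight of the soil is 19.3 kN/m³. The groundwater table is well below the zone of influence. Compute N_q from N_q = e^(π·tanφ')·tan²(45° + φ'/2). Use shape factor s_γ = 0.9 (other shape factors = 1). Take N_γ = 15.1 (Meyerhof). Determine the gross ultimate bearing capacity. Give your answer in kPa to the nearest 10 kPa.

q_ult ≈ 990 kPa

tan29.8° = 0.5727, so N_q = e^(π×0.5727)·tan²(59.9°) = 6.045 × 2.976 = 17.99.
q = γ·D_f = 19.3 × 2.44 = 47.092 kPa.
q·N_q = 47.092 × 17.989 = 847.14 kPa
0.5·γ·B·N_γ·s_γ = 0.5 × 19.3 × 1.1 × 15.1 × 0.9 = 144.26 kPa
q_ult = 847.14 + 144.26 = 991.4 kPa.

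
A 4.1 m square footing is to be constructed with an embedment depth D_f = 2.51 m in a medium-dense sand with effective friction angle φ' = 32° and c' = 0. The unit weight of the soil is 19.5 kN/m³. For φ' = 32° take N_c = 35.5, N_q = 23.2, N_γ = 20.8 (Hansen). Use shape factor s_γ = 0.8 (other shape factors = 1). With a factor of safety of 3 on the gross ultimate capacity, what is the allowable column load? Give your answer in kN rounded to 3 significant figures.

P_all ≈ 10100 kN

q = γ·D_f = 19.5 × 2.51 = 48.945 kPa.
q·N_q = 48.945 × 23.2 = 1135.5 kPa
0.5·γ·B·N_γ·s_γ = 0.5 × 19.5 × 4.1 × 20.8 × 0.8 = 665.18 kPa
q_ult = 1135.5 + 665.18 = 1800.7 kPa.
Gross allowable pressure q_all = 1800.7 / 3 = 600.24 kPa.
Footing area = 16.81 m², so allowable column load = 600.24 × 16.81 = 10090 kN.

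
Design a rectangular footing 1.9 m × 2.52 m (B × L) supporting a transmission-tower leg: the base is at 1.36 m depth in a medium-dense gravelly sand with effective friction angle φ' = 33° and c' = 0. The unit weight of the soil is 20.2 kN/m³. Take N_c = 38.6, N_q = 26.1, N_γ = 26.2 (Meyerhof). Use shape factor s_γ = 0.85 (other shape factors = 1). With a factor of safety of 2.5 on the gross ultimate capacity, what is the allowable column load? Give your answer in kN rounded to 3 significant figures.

q = γ·D_f = 20.2 × 1.36 = 27.472 kPa.
q·N_q = 27.472 × 26.1 = 717.02 kPa
0.5·γ·B·N_γ·s_γ = 0.5 × 20.2 × 1.9 × 26.2 × 0.85 = 427.36 kPa
q_ult = 717.02 + 427.36 = 1144.4 kPa.
Gross allowable pressure q_all = 1144.4 / 2.5 = 457.75 kPa.
Footing area = 4.788 m², so allowable column load = 457.75 × 4.788 = 2191.7 kN.

P_all ≈ 2190 kN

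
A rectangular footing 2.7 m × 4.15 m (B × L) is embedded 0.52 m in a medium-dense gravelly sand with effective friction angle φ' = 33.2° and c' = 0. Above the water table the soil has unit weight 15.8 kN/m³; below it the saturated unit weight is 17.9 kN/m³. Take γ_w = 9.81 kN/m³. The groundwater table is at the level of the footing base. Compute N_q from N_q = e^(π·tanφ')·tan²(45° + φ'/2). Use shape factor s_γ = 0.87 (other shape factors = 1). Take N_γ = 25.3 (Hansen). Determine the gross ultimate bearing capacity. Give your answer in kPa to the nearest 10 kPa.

tan33.2° = 0.6544, so N_q = e^(π×0.6544)·tan²(61.6°) = 7.813 × 3.421 = 26.72.
q = γ·D_f = 15.8 × 0.52 = 8.216 kPa.
For the ½γBN_γ term take γ' = 17.9 − 9.81 = 8.09 kN/m³ (soil below base is submerged).
q·N_q = 8.216 × 26.725 = 219.57 kPa
0.5·γ·B·N_γ·s_γ = 0.5 × 8.09 × 2.7 × 25.3 × 0.87 = 240.39 kPa
q_ult = 219.57 + 240.39 = 459.96 kPa.

q_ult ≈ 460 kPa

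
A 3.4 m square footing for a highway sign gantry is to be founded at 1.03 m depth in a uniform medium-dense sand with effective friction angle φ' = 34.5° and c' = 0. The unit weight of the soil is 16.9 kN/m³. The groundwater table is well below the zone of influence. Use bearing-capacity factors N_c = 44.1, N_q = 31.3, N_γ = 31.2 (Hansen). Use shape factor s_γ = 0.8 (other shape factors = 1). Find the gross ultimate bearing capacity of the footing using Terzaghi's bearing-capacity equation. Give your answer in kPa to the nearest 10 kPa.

q_ult ≈ 1260 kPa

q = γ·D_f = 16.9 × 1.03 = 17.407 kPa.
q·N_q = 17.407 × 31.3 = 544.84 kPa
0.5·γ·B·N_γ·s_γ = 0.5 × 16.9 × 3.4 × 31.2 × 0.8 = 717.1 kPa
q_ult = 544.84 + 717.1 = 1261.9 kPa.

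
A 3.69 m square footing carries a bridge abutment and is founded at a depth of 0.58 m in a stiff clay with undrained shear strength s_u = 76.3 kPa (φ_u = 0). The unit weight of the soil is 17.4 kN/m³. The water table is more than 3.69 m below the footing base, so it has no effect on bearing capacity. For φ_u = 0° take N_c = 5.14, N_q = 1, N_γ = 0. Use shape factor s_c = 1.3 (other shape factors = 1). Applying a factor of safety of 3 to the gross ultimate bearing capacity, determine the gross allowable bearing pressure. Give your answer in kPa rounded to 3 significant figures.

q_all ≈ 173 kPa

q = γ·D_f = 17.4 × 0.58 = 10.092 kPa.
c·N_c·s_c = 76.3 × 5.14 × 1.3 = 509.84 kPa
q·N_q = 10.092 × 1 = 10.092 kPa
q_ult = 509.84 + 10.092 = 519.93 kPa.
q_all = q_ult / FS = 519.93 / 3 = 173.31 kPa.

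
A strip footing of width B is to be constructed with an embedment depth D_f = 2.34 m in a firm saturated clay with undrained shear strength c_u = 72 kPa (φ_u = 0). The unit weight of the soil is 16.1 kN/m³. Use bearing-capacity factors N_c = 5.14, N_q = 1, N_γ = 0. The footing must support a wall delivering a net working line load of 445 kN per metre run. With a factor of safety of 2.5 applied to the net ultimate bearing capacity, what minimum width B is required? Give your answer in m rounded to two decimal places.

Overburden at base level: q = 16.1 × 2.34 = 37.674 kPa.
Cohesion term c·N_c = 72 × 5.14 = 370.08 kPa; surcharge term q·N_q = 37.674 × 1 = 37.674 kPa.
q_ult = 370.08 + 37.674 = 407.75 kPa.
For φ = 0 the ½γBN_γ term vanishes, so q_ult is independent of B. q_net = 407.75 − 37.674 = 370.08 kPa; q_all(net) = 370.08/2.5 = 148.03 kPa.
Required width B = w / q_all(net) = 445 / 148.03 = 3.006 m.

B = 3.01 m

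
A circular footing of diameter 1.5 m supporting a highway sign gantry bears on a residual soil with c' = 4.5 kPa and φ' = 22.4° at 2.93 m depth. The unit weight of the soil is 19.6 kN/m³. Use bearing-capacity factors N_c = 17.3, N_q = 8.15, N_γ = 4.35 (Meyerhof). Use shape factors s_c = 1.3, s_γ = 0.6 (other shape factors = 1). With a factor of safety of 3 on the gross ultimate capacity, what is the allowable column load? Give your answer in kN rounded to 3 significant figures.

Overburden at base level: q = 19.6 × 2.93 = 57.428 kPa.
Cohesion term c·N_c·s_c = 4.5 × 17.3 × 1.3 = 101.21 kPa; surcharge term q·N_q = 57.428 × 8.15 = 468.04 kPa; self-weight term 0.5·γ·B·N_γ·s_γ = 0.5 × 19.6 × 1.5 × 4.35 × 0.6 = 38.367 kPa.
q_ult = 101.21 + 468.04 + 38.367 = 607.61 kPa.
Gross allowable pressure q_all = 607.61 / 3 = 202.54 kPa.
Footing area = 1.7671 m², so allowable column load = 202.54 × 1.7671 = 357.9 kN.

P_all ≈ 358 kN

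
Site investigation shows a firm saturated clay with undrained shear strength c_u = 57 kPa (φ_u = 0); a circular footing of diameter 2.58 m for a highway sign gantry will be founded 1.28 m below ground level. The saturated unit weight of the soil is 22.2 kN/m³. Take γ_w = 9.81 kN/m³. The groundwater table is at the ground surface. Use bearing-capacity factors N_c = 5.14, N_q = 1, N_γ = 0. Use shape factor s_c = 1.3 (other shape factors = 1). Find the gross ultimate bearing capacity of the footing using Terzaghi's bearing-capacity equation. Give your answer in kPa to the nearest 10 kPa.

q_ult ≈ 400 kPa

Water table at ground surface, so effective unit weight γ' = 22.2 − 9.81 = 12.39 kN/m³ is used throughout; overburden q = 12.39 × 1.28 = 15.859 kPa.
Cohesion term c·N_c·s_c = 57 × 5.14 × 1.3 = 380.87 kPa; surcharge term q·N_q = 15.859 × 1 = 15.859 kPa.
q_ult = 380.87 + 15.859 = 396.73 kPa.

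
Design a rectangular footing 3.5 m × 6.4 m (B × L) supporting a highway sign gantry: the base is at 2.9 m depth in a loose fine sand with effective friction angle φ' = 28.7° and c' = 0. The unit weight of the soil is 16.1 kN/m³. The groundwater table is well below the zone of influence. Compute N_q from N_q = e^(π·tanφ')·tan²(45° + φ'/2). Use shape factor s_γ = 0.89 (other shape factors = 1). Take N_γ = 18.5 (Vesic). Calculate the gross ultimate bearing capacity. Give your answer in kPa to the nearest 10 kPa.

q_ult ≈ 1210 kPa

tan28.7° = 0.5475, so N_q = e^(π×0.5475)·tan²(59.35°) = 5.584 × 2.848 = 15.9.
Overburden at base level: q = 16.1 × 2.9 = 46.69 kPa.
Surcharge term q·N_q = 46.69 × 15.903 = 742.52 kPa; self-weight term 0.5·γ·B·N_γ·s_γ = 0.5 × 16.1 × 3.5 × 18.5 × 0.89 = 463.9 kPa.
q_ult = 742.52 + 463.9 = 1206.4 kPa.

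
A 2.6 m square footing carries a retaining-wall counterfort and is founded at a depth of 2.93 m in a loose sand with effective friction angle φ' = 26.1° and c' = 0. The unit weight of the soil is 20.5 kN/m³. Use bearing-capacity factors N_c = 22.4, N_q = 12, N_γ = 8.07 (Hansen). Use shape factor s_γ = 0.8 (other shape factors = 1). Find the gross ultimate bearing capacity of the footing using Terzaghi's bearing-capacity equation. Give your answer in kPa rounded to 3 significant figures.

Effective surcharge at the founding depth q = γ·D_f = 20.5 × 2.93 = 60.065 kPa.
q_ult = q·N_q + 0.5·γ·B·N_γ·s_γ
     = 60.065 × 12 + 0.5 × 20.5 × 2.6 × 8.07 × 0.8
     = 720.78 + 172.05 = 892.83 kPa.

q_ult ≈ 893 kPa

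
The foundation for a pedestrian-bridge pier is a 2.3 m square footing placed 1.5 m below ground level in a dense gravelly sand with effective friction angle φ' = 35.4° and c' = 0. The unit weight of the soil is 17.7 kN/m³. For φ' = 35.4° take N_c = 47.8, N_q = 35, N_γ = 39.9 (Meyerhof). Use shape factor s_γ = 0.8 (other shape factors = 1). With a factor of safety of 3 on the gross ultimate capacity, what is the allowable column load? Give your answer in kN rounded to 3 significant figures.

Overburden at base level: q = 17.7 × 1.5 = 26.55 kPa.
Surcharge term q·N_q = 26.55 × 35 = 929.25 kPa; self-weight term 0.5·γ·B·N_γ·s_γ = 0.5 × 17.7 × 2.3 × 39.9 × 0.8 = 649.73 kPa.
q_ult = 929.25 + 649.73 = 1579 kPa.
Gross allowable pressure q_all = 1579 / 3 = 526.33 kPa.
Footing area = 5.29 m², so allowable column load = 526.33 × 5.29 = 2784.3 kN.

P_all ≈ 2780 kN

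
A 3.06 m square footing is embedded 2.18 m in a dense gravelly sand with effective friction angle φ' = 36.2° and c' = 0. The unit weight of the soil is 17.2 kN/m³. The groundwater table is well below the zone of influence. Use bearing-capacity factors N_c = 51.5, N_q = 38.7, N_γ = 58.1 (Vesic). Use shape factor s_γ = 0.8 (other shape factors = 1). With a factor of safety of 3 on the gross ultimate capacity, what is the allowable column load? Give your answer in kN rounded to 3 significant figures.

P_all ≈ 8350 kN

q = γ·D_f = 17.2 × 2.18 = 37.496 kPa.
q·N_q = 37.496 × 38.7 = 1451.1 kPa
0.5·γ·B·N_γ·s_γ = 0.5 × 17.2 × 3.06 × 58.1 × 0.8 = 1223.2 kPa
q_ult = 1451.1 + 1223.2 = 2674.3 kPa.
Gross allowable pressure q_all = 2674.3 / 3 = 891.42 kPa.
Footing area = 9.3636 m², so allowable column load = 891.42 × 9.3636 = 8346.9 kN.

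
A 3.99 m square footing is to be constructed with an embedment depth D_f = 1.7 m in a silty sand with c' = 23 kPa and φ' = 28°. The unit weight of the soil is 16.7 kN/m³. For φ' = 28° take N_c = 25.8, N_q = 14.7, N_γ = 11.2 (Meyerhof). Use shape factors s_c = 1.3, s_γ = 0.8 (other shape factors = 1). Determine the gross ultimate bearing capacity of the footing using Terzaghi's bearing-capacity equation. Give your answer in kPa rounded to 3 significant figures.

q_ult ≈ 1490 kPa

Effective surcharge at the founding depth q = γ·D_f = 16.7 × 1.7 = 28.39 kPa.
q_ult = c·N_c·s_c + q·N_q + 0.5·γ·B·N_γ·s_γ
     = 23 × 25.8 × 1.3 + 28.39 × 14.7 + 0.5 × 16.7 × 3.99 × 11.2 × 0.8
     = 771.42 + 417.33 + 298.52 = 1487.3 kPa.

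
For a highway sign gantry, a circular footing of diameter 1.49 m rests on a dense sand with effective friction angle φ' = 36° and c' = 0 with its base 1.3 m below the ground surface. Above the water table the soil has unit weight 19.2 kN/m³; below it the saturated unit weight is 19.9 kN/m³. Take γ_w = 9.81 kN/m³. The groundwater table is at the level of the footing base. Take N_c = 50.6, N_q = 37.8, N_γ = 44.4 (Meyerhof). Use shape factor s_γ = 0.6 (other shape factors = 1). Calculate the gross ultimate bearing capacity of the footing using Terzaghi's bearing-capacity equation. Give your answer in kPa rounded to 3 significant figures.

q = γ·D_f = 19.2 × 1.3 = 24.96 kPa.
For the ½γBN_γ term take γ' = 19.9 − 9.81 = 10.09 kN/m³ (soil below base is submerged).
q·N_q = 24.96 × 37.8 = 943.49 kPa
0.5·γ·B·N_γ·s_γ = 0.5 × 10.09 × 1.49 × 44.4 × 0.6 = 200.25 kPa
q_ult = 943.49 + 200.25 = 1143.7 kPa.

q_ult ≈ 1140 kPa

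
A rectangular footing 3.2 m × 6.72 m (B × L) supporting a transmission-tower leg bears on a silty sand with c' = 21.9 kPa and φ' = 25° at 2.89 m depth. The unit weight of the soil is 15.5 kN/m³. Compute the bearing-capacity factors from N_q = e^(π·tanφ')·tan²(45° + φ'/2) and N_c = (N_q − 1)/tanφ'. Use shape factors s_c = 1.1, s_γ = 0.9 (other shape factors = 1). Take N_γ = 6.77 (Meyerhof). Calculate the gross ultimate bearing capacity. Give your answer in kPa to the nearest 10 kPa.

q_ult ≈ 1130 kPa

tan25° = 0.4663, so N_q = e^(π×0.4663)·tan²(57.5°) = 4.327 × 2.464 = 10.66.
N_c = (10.66 − 1)/tan25° = 20.72.
q = γ·D_f = 15.5 × 2.89 = 44.795 kPa.
c·N_c·s_c = 21.9 × 20.721 × 1.1 = 499.16 kPa
q·N_q = 44.795 × 10.662 = 477.61 kPa
0.5·γ·B·N_γ·s_γ = 0.5 × 15.5 × 3.2 × 6.77 × 0.9 = 151.11 kPa
q_ult = 499.16 + 477.61 + 151.11 = 1127.9 kPa.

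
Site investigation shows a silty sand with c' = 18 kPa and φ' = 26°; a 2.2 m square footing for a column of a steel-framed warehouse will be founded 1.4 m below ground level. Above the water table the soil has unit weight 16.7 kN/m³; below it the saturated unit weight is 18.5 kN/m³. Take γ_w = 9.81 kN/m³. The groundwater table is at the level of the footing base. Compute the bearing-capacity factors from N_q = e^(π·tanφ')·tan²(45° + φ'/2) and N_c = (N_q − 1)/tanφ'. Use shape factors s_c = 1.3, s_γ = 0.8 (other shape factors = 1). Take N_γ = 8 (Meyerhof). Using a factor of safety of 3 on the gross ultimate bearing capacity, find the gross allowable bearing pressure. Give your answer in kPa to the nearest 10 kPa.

N_q = e^(π·tan26°)·tan²(58°) = 11.85; N_c = (N_q − 1)/tanφ' = 22.25.
q = γ·D_f = 16.7 × 1.4 = 23.38 kPa.
For the ½γBN_γ term take γ' = 18.5 − 9.81 = 8.69 kN/m³ (soil below base is submerged).
c·N_c·s_c = 18 × 22.254 × 1.3 = 520.75 kPa
q·N_q = 23.38 × 11.854 = 277.15 kPa
0.5·γ·B·N_γ·s_γ = 0.5 × 8.69 × 2.2 × 8 × 0.8 = 61.178 kPa
q_ult = 520.75 + 277.15 + 61.178 = 859.08 kPa.
q_all = 859.08 / 3 = 286.36 kPa.

q_all ≈ 290 kPa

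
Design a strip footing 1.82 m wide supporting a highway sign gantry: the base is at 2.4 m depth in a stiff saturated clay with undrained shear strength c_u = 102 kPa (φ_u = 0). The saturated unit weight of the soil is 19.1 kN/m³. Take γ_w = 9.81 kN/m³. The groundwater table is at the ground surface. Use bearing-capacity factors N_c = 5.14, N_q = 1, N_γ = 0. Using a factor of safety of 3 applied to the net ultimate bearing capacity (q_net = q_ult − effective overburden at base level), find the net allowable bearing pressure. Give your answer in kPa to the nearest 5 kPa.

q_all(net) ≈ 175 kPa

With the water table at the surface the whole profile is submerged: γ' = 19.1 − 9.81 = 9.29 kN/m³, so q = γ'·D_f = 22.296 kPa.
q_ult = c·N_c + q·N_q
     = 102 × 5.14 + 22.296 × 1
     = 524.28 + 22.296 = 546.58 kPa.
Net ultimate: q_net = 546.58 − 22.296 = 524.28 kPa.
q_all(net) = 524.28 / 3 = 174.76 kPa.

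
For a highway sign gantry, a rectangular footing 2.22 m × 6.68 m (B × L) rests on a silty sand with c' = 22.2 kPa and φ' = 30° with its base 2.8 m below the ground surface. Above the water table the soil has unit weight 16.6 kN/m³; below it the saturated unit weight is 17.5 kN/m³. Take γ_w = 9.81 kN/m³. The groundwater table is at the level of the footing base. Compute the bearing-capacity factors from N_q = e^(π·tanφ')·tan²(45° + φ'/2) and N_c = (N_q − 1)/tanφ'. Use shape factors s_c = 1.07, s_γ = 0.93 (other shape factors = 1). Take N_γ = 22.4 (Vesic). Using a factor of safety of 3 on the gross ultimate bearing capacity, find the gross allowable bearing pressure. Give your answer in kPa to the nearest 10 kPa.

N_q = e^(π·tan30°)·tan²(60°) = 18.4; N_c = (N_q − 1)/tanφ' = 30.14.
Effective surcharge at the founding depth q = γ·D_f = 16.6 × 2.8 = 46.48 kPa.
The water table coincides with the base, so in the self-weight term γ → γ' = 7.69 kN/m³.
q_ult = c·N_c·s_c + q·N_q + 0.5·γ·B·N_γ·s_γ
     = 22.2 × 30.14 × 1.07 + 46.48 × 18.401 + 0.5 × 7.69 × 2.22 × 22.4 × 0.93
     = 715.94 + 855.28 + 177.82 = 1749 kPa.
q_all = 1749 / 3 = 583.01 kPa.

q_all ≈ 580 kPa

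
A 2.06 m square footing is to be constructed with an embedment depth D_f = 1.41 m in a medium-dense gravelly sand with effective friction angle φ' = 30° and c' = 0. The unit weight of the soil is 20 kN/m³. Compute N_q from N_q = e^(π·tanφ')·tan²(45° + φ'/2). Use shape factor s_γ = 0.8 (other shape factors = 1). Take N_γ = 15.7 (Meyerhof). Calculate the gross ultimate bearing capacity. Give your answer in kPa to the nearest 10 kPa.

q_ult ≈ 780 kPa

tan30° = 0.5774, so N_q = e^(π×0.5774)·tan²(60°) = 6.134 × 3.0 = 18.4.
q = γ·D_f = 20 × 1.41 = 28.2 kPa.
q·N_q = 28.2 × 18.401 = 518.91 kPa
0.5·γ·B·N_γ·s_γ = 0.5 × 20 × 2.06 × 15.7 × 0.8 = 258.74 kPa
q_ult = 518.91 + 258.74 = 777.65 kPa.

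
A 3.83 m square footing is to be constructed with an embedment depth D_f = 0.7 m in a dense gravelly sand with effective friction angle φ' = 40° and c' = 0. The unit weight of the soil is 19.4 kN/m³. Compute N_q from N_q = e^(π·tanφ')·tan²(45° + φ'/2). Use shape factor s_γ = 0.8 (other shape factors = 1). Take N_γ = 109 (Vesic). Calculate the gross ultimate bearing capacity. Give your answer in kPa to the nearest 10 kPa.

tan40° = 0.8391, so N_q = e^(π×0.8391)·tan²(65°) = 13.959 × 4.599 = 64.2.
Effective surcharge at the founding depth q = γ·D_f = 19.4 × 0.7 = 13.58 kPa.
q_ult = q·N_q + 0.5·γ·B·N_γ·s_γ
     = 13.58 × 64.195 + 0.5 × 19.4 × 3.83 × 109 × 0.8
     = 871.77 + 3239.6 = 4111.3 kPa.

q_ult ≈ 4110 kPa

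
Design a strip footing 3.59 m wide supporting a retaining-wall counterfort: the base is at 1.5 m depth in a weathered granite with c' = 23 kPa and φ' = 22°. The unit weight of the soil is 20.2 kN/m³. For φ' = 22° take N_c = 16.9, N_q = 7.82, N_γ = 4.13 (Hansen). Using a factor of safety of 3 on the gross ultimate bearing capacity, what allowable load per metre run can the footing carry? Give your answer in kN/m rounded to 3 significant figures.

Overburden at base level: q = 20.2 × 1.5 = 30.3 kPa.
Cohesion term c·N_c = 23 × 16.9 = 388.7 kPa; surcharge term q·N_q = 30.3 × 7.82 = 236.95 kPa; self-weight term 0.5·γ·B·N_γ = 0.5 × 20.2 × 3.59 × 4.13 = 149.75 kPa.
q_ult = 388.7 + 236.95 + 149.75 = 775.4 kPa.
Gross allowable pressure q_all = 775.4 / 3 = 258.47 kPa.
Allowable wall load = q_all × B = 258.47 × 3.59 = 927.89 kN per metre run.

≈ 928 kN/m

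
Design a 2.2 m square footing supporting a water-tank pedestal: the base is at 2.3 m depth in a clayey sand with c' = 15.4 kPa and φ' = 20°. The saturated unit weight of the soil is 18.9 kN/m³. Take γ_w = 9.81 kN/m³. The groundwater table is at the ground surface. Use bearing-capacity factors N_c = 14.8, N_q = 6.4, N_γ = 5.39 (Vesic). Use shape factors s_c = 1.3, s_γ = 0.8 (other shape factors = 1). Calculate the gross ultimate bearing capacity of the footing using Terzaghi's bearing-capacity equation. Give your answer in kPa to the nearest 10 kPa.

q_ult ≈ 470 kPa

Water table at ground surface, so effective unit weight γ' = 18.9 − 9.81 = 9.09 kN/m³ is used throughout; overburden q = 9.09 × 2.3 = 20.907 kPa; the same γ' applies in the ½γBN_γ term.
Cohesion term c·N_c·s_c = 15.4 × 14.8 × 1.3 = 296.3 kPa; surcharge term q·N_q = 20.907 × 6.4 = 133.8 kPa; self-weight term 0.5·γ·B·N_γ·s_γ = 0.5 × 9.09 × 2.2 × 5.39 × 0.8 = 43.116 kPa.
q_ult = 296.3 + 133.8 + 43.116 = 473.22 kPa.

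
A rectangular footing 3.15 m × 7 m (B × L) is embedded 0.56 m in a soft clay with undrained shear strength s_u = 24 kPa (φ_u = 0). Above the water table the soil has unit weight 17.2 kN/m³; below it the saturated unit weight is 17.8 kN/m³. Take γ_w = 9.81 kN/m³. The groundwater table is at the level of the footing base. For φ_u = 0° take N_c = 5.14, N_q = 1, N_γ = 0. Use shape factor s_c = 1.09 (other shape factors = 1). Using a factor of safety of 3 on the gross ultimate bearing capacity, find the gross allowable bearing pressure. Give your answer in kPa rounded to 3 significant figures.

q_all ≈ 48 kPa

Effective surcharge at the founding depth q = γ·D_f = 17.2 × 0.56 = 9.632 kPa.
q_ult = c·N_c·s_c + q·N_q
     = 24 × 5.14 × 1.09 + 9.632 × 1
     = 134.46 + 9.632 = 144.09 kPa.
q_all = 144.09 / 3 = 48.031 kPa.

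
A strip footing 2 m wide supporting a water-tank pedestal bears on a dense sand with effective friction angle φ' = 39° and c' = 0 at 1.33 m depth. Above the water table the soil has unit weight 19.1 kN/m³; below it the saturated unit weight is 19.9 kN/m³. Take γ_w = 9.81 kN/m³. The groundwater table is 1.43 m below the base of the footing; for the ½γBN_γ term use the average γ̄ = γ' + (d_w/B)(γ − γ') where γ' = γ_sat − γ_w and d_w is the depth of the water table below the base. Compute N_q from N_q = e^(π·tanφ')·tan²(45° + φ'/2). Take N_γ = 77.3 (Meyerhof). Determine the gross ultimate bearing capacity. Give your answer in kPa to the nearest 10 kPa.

tan39° = 0.8098, so N_q = e^(π×0.8098)·tan²(64.5°) = 12.731 × 4.395 = 55.96.
Effective surcharge at the founding depth q = γ·D_f = 19.1 × 1.33 = 25.403 kPa.
With d_w = 1.43 m < B, γ̄ = 10.09 + (1.43/2) × (19.1 − 10.09) = 16.532 kN/m³.
q_ult = q·N_q + 0.5·γ·B·N_γ
     = 25.403 × 55.957 + 0.5 × 16.532 × 2 × 77.3
     = 1421.5 + 1277.9 = 2699.4 kPa.

q_ult ≈ 2700 kPa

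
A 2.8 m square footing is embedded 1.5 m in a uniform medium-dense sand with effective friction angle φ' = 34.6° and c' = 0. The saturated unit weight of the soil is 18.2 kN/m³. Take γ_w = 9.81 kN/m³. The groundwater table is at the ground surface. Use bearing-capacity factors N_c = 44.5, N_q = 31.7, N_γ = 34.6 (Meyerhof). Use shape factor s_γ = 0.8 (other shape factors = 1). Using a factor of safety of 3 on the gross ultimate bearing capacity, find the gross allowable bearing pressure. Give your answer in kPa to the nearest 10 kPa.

γ' = 18.2 − 9.81 = 8.39 kN/m³ (submerged throughout). q = 8.39 × 1.5 = 12.585 kPa; the same γ' applies in the ½γBN_γ term.
q·N_q = 12.585 × 31.7 = 398.94 kPa
0.5·γ·B·N_γ·s_γ = 0.5 × 8.39 × 2.8 × 34.6 × 0.8 = 325.13 kPa
q_ult = 398.94 + 325.13 = 724.07 kPa.
q_all = 724.07 / 3 = 241.36 kPa.

q_all ≈ 240 kPa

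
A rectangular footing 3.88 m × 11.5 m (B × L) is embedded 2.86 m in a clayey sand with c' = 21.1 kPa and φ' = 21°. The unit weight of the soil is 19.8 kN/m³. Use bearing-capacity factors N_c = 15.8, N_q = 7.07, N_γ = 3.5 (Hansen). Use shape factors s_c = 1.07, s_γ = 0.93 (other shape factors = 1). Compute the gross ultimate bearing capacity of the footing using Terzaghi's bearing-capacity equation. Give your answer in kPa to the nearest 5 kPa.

q_ult ≈ 880 kPa

Overburden at base level: q = 19.8 × 2.86 = 56.628 kPa.
Cohesion term c·N_c·s_c = 21.1 × 15.8 × 1.07 = 356.72 kPa; surcharge term q·N_q = 56.628 × 7.07 = 400.36 kPa; self-weight term 0.5·γ·B·N_γ·s_γ = 0.5 × 19.8 × 3.88 × 3.5 × 0.93 = 125.03 kPa.
q_ult = 356.72 + 400.36 + 125.03 = 882.11 kPa.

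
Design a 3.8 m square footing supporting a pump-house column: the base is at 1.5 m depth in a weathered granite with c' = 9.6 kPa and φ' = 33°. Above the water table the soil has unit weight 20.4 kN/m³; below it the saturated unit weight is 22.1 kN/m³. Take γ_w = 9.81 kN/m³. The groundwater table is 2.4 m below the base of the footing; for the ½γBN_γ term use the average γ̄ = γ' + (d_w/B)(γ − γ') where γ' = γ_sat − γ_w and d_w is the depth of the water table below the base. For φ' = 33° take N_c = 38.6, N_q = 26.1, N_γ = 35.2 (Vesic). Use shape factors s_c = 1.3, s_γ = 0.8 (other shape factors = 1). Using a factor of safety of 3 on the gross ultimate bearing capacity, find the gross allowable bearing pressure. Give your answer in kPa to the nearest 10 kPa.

q_all ≈ 740 kPa

Effective surcharge at the founding depth q = γ·D_f = 20.4 × 1.5 = 30.6 kPa.
With d_w = 2.4 m < B, γ̄ = 12.29 + (2.4/3.8) × (20.4 − 12.29) = 17.412 kN/m³.
q_ult = c·N_c·s_c + q·N_q + 0.5·γ·B·N_γ·s_γ
     = 9.6 × 38.6 × 1.3 + 30.6 × 26.1 + 0.5 × 17.412 × 3.8 × 35.2 × 0.8
     = 481.73 + 798.66 + 931.62 = 2212 kPa.
q_all = 2212 / 3 = 737.34 kPa.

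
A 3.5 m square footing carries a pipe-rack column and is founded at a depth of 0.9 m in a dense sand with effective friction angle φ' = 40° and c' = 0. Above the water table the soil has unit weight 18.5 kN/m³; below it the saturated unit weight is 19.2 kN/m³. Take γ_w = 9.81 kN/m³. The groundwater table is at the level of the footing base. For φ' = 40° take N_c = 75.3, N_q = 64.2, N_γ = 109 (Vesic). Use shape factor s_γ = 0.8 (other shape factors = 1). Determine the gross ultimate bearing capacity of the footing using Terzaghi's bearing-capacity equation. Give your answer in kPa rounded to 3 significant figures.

Effective surcharge at the founding depth q = γ·D_f = 18.5 × 0.9 = 16.65 kPa.
The water table coincides with the base, so in the self-weight term γ → γ' = 9.39 kN/m³.
q_ult = q·N_q + 0.5·γ·B·N_γ·s_γ
     = 16.65 × 64.2 + 0.5 × 9.39 × 3.5 × 109 × 0.8
     = 1068.9 + 1432.9 = 2501.8 kPa.

q_ult ≈ 2500 kPa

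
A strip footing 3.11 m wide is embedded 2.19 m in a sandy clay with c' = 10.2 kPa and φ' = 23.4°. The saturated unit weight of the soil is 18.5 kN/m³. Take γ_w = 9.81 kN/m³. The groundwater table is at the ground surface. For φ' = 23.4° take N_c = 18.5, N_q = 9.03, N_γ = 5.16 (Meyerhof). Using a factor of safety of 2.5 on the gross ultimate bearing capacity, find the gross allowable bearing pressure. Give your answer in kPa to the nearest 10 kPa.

With the water table at the surface the whole profile is submerged: γ' = 18.5 − 9.81 = 8.69 kN/m³, so q = γ'·D_f = 19.031 kPa; the same γ' applies in the ½γBN_γ term.
q_ult = c·N_c + q·N_q + 0.5·γ·B·N_γ
     = 10.2 × 18.5 + 19.031 × 9.03 + 0.5 × 8.69 × 3.11 × 5.16
     = 188.7 + 171.85 + 69.727 = 430.28 kPa.
q_all = 430.28 / 2.5 = 172.11 kPa.

q_all ≈ 170 kPa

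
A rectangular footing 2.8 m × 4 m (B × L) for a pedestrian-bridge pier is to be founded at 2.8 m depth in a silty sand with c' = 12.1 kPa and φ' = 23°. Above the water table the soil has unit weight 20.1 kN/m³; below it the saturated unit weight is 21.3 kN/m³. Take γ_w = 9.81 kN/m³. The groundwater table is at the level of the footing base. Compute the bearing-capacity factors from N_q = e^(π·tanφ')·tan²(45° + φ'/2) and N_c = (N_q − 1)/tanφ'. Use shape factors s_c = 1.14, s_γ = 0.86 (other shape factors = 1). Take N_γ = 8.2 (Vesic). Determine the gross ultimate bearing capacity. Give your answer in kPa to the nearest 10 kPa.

q_ult ≈ 850 kPa

tan23° = 0.4245, so N_q = e^(π×0.4245)·tan²(56.5°) = 3.794 × 2.283 = 8.66.
N_c = (8.66 − 1)/tan23° = 18.05.
Overburden at base level: q = 20.1 × 2.8 = 56.28 kPa.
Below the base the soil is submerged, so the ½γBN_γ term uses γ' = 21.3 − 9.81 = 11.49 kN/m³.
Cohesion term c·N_c·s_c = 12.1 × 18.049 × 1.14 = 248.96 kPa; surcharge term q·N_q = 56.28 × 8.6612 = 487.45 kPa; self-weight term 0.5·γ·B·N_γ·s_γ = 0.5 × 11.49 × 2.8 × 8.2 × 0.86 = 113.44 kPa.
q_ult = 248.96 + 487.45 + 113.44 = 849.85 kPa.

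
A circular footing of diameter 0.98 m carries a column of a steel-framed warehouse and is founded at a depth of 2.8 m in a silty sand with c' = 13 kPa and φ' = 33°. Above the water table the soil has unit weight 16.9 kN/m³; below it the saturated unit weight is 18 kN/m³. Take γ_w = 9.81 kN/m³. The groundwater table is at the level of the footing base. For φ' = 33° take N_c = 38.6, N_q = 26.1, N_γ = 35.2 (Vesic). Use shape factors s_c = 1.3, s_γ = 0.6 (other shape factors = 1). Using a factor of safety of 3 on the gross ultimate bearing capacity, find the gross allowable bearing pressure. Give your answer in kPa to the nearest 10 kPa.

Effective surcharge at the founding depth q = γ·D_f = 16.9 × 2.8 = 47.32 kPa.
The water table coincides with the base, so in the self-weight term γ → γ' = 8.19 kN/m³.
q_ult = c·N_c·s_c + q·N_q + 0.5·γ·B·N_γ·s_γ
     = 13 × 38.6 × 1.3 + 47.32 × 26.1 + 0.5 × 8.19 × 0.98 × 35.2 × 0.6
     = 652.34 + 1235.1 + 84.757 = 1972.1 kPa.
q_all = 1972.1 / 3 = 657.38 kPa.

q_all ≈ 660 kPa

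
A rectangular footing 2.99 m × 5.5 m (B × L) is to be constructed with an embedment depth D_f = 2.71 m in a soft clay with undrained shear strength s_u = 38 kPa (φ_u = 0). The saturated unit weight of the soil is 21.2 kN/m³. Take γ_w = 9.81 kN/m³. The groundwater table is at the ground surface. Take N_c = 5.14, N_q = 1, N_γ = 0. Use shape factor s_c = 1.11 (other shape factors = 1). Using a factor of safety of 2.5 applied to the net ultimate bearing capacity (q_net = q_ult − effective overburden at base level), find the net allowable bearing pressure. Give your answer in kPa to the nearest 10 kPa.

q_all(net) ≈ 90 kPa

With the water table at the surface the whole profile is submerged: γ' = 21.2 − 9.81 = 11.39 kN/m³, so q = γ'·D_f = 30.867 kPa.
q_ult = c·N_c·s_c + q·N_q
     = 38 × 5.14 × 1.11 + 30.867 × 1
     = 216.81 + 30.867 = 247.67 kPa.
Net ultimate: q_net = 247.67 − 30.867 = 216.81 kPa.
q_all(net) = 216.81 / 2.5 = 86.722 kPa.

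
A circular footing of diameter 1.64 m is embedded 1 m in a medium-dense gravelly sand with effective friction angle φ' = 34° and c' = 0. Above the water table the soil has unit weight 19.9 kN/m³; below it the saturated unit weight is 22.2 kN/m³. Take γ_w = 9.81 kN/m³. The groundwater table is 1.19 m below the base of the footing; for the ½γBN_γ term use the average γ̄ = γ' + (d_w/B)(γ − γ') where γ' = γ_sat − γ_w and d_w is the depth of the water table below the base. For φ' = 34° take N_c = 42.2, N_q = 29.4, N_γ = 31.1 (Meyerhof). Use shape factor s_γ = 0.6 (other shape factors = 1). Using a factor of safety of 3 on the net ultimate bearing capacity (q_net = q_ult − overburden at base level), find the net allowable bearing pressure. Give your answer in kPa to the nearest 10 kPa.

q = γ·D_f = 19.9 × 1 = 19.9 kPa.
γ' = 12.39 kN/m³; averaging over the depth B below the base, γ̄ = γ' + (d_w/B)(γ − γ') = 17.839 kN/m³.
q·N_q = 19.9 × 29.4 = 585.06 kPa
0.5·γ·B·N_γ·s_γ = 0.5 × 17.839 × 1.64 × 31.1 × 0.6 = 272.96 kPa
q_ult = 585.06 + 272.96 = 858.02 kPa.
q_net = 858.02 − 19.9 = 838.12 kPa.
q_all(net) = 838.12 / 3 = 279.37 kPa.

q_all(net) ≈ 280 kPa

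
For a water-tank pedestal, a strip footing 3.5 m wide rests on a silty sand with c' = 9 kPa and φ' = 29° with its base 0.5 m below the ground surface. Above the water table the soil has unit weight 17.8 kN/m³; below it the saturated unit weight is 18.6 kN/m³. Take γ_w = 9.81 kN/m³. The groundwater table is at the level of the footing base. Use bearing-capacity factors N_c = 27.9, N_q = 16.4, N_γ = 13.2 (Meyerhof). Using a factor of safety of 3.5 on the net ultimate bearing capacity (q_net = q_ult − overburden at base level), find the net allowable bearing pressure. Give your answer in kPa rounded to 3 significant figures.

q_all(net) ≈ 169 kPa

Effective surcharge at the founding depth q = γ·D_f = 17.8 × 0.5 = 8.9 kPa.
The water table coincides with the base, so in the self-weight term γ → γ' = 8.79 kN/m³.
q_ult = c·N_c + q·N_q + 0.5·γ·B·N_γ
     = 9 × 27.9 + 8.9 × 16.4 + 0.5 × 8.79 × 3.5 × 13.2
     = 251.1 + 145.96 + 203.05 = 600.11 kPa.
q_net = 600.11 − 8.9 = 591.21 kPa.
q_all(net) = 591.21 / 3.5 = 168.92 kPa.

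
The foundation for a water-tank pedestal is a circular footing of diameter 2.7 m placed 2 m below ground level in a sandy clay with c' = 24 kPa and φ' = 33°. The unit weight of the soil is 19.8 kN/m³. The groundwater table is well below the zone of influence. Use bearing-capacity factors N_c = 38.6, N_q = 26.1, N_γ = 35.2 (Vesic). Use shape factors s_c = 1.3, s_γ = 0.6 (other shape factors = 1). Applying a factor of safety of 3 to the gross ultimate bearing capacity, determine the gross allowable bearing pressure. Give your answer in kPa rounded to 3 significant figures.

q_all ≈ 934 kPa

Effective surcharge at the founding depth q = γ·D_f = 19.8 × 2 = 39.6 kPa.
q_ult = c·N_c·s_c + q·N_q + 0.5·γ·B·N_γ·s_γ
     = 24 × 38.6 × 1.3 + 39.6 × 26.1 + 0.5 × 19.8 × 2.7 × 35.2 × 0.6
     = 1204.3 + 1033.6 + 564.54 = 2802.4 kPa.
q_all = q_ult / FS = 2802.4 / 3 = 934.14 kPa.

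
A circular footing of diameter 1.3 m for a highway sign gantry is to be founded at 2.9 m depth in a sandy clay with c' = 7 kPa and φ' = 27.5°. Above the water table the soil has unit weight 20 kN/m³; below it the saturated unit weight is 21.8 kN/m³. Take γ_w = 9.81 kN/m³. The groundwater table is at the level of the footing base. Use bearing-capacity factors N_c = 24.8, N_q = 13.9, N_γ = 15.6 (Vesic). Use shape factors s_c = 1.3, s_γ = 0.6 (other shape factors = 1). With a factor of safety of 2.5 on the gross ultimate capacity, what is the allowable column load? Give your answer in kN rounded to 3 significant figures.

P_all ≈ 587 kN

Effective surcharge at the founding depth q = γ·D_f = 20 × 2.9 = 58 kPa.
The water table coincides with the base, so in the self-weight term γ → γ' = 11.99 kN/m³.
q_ult = c·N_c·s_c + q·N_q + 0.5·γ·B·N_γ·s_γ
     = 7 × 24.8 × 1.3 + 58 × 13.9 + 0.5 × 11.99 × 1.3 × 15.6 × 0.6
     = 225.68 + 806.2 + 72.947 = 1104.8 kPa.
Gross allowable pressure q_all = 1104.8 / 2.5 = 441.93 kPa.
Footing area = 1.3273 m², so allowable column load = 441.93 × 1.3273 = 586.57 kN.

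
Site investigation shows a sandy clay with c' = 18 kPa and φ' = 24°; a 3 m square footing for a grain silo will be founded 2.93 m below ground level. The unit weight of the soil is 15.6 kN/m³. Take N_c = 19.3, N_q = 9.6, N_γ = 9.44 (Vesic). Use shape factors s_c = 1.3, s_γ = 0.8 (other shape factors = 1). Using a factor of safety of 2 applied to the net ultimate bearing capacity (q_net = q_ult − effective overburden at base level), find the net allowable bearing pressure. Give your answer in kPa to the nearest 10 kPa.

Effective surcharge at the founding depth q = γ·D_f = 15.6 × 2.93 = 45.708 kPa.
q_ult = c·N_c·s_c + q·N_q + 0.5·γ·B·N_γ·s_γ
     = 18 × 19.3 × 1.3 + 45.708 × 9.6 + 0.5 × 15.6 × 3 × 9.44 × 0.8
     = 451.62 + 438.8 + 176.72 = 1067.1 kPa.
Net ultimate: q_net = 1067.1 − 45.708 = 1021.4 kPa.
q_all(net) = 1021.4 / 2 = 510.71 kPa.

q_all(net) ≈ 510 kPa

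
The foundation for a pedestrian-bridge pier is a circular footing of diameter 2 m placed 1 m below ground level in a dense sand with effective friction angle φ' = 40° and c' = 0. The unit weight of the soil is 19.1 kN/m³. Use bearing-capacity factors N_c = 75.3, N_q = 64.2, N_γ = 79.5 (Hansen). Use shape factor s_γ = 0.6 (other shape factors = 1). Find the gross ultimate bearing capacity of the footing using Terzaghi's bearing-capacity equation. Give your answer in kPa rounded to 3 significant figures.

Effective surcharge at the founding depth q = γ·D_f = 19.1 × 1 = 19.1 kPa.
q_ult = q·N_q + 0.5·γ·B·N_γ·s_γ
     = 19.1 × 64.2 + 0.5 × 19.1 × 2 × 79.5 × 0.6
     = 1226.2 + 911.07 = 2137.3 kPa.

q_ult ≈ 2140 kPa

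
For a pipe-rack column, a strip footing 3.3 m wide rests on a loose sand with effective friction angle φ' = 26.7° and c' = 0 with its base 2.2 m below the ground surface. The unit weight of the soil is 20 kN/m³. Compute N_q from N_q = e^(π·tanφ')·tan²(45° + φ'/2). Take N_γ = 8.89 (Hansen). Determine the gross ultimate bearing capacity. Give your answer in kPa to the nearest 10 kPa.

tan26.7° = 0.5029, so N_q = e^(π×0.5029)·tan²(58.35°) = 4.855 × 2.632 = 12.78.
Overburden at base level: q = 20 × 2.2 = 44 kPa.
Surcharge term q·N_q = 44 × 12.778 = 562.25 kPa; self-weight term 0.5·γ·B·N_γ = 0.5 × 20 × 3.3 × 8.89 = 293.37 kPa.
q_ult = 562.25 + 293.37 = 855.62 kPa.

q_ult ≈ 860 kPa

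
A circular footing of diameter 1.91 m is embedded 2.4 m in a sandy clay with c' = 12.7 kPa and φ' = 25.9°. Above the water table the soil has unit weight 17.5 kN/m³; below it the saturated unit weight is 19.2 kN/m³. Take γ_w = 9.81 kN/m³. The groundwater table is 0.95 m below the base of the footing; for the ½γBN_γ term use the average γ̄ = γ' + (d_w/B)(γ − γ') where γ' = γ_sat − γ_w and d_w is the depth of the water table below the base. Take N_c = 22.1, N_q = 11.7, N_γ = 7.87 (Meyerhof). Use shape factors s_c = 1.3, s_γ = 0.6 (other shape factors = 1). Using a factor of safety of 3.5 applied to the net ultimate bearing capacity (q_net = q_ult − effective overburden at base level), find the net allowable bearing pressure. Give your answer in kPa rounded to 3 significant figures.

q = γ·D_f = 17.5 × 2.4 = 42 kPa.
γ' = 9.39 kN/m³; averaging over the depth B below the base, γ̄ = γ' + (d_w/B)(γ − γ') = 13.424 kN/m³.
c·N_c·s_c = 12.7 × 22.1 × 1.3 = 364.87 kPa
q·N_q = 42 × 11.7 = 491.4 kPa
0.5·γ·B·N_γ·s_γ = 0.5 × 13.424 × 1.91 × 7.87 × 0.6 = 60.535 kPa
q_ult = 364.87 + 491.4 + 60.535 = 916.81 kPa.
Net ultimate: q_net = 916.81 − 42 = 874.81 kPa.
q_all(net) = 874.81 / 3.5 = 249.94 kPa.

q_all(net) ≈ 250 kPa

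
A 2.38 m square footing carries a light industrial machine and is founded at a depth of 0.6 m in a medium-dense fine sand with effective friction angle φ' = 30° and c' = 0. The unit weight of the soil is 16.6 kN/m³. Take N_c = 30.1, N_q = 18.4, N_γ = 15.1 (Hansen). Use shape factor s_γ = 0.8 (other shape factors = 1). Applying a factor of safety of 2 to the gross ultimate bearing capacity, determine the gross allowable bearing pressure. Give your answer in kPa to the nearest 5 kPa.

q_all ≈ 210 kPa

q = γ·D_f = 16.6 × 0.6 = 9.96 kPa.
q·N_q = 9.96 × 18.4 = 183.26 kPa
0.5·γ·B·N_γ·s_γ = 0.5 × 16.6 × 2.38 × 15.1 × 0.8 = 238.63 kPa
q_ult = 183.26 + 238.63 = 421.89 kPa.
q_all = q_ult / FS = 421.89 / 2 = 210.95 kPa.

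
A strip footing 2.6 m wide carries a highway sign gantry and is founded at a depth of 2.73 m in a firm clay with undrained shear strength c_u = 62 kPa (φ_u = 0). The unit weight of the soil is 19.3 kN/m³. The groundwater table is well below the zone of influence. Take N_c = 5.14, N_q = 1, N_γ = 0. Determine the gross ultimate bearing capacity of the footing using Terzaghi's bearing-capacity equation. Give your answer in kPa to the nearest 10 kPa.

q_ult ≈ 370 kPa

Overburden at base level: q = 19.3 × 2.73 = 52.689 kPa.
Cohesion term c·N_c = 62 × 5.14 = 318.68 kPa; surcharge term q·N_q = 52.689 × 1 = 52.689 kPa.
q_ult = 318.68 + 52.689 = 371.37 kPa.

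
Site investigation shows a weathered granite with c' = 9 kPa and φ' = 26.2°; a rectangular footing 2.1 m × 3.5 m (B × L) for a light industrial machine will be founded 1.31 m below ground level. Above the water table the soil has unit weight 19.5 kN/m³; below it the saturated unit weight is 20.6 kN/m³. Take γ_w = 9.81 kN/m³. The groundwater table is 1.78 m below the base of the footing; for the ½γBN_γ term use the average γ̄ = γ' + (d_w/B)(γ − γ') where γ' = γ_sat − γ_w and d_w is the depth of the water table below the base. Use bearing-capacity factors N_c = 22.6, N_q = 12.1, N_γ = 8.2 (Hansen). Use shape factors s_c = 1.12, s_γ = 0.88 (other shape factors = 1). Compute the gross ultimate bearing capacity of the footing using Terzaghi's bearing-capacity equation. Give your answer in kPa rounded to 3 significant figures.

q = γ·D_f = 19.5 × 1.31 = 25.545 kPa.
γ' = 10.79 kN/m³; averaging over the depth B below the base, γ̄ = γ' + (d_w/B)(γ − γ') = 18.173 kN/m³.
c·N_c·s_c = 9 × 22.6 × 1.12 = 227.81 kPa
q·N_q = 25.545 × 12.1 = 309.09 kPa
0.5·γ·B·N_γ·s_γ = 0.5 × 18.173 × 2.1 × 8.2 × 0.88 = 137.69 kPa
q_ult = 227.81 + 309.09 + 137.69 = 674.59 kPa.

q_ult ≈ 675 kPa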